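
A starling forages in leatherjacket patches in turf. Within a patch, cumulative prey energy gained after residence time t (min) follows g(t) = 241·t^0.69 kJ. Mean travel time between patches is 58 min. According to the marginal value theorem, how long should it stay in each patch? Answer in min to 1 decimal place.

By the marginal value theorem, leave when the instantaneous gain rate g'(t) equals the habitat-wide average g(t)/(T + t).
g'(t) = 0.69·241·t^-0.31. Setting 0.69·241·t^-0.31 = 241·t^0.69/(58+t) gives 0.69(58+t) = t, so 0.31·t = 0.69×58.
t* = 0.69×58/0.31 = 129.1 min.

129.1 min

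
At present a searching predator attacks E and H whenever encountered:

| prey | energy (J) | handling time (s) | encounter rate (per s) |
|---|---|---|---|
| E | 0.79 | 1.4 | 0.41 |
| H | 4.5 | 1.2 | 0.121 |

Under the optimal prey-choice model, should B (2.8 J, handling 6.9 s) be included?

No

Intake rate on the current diet: R = (0.41×0.79 + 0.121×4.5) / (1 + 0.41×1.4 + 0.121×1.2) = 0.8684/1.719 = 0.5051 J/s.
Profitability of B: 2.8/6.9 = 0.4058 J/s.
0.4058 < 0.5051, so adding B would lower the average — exclude it.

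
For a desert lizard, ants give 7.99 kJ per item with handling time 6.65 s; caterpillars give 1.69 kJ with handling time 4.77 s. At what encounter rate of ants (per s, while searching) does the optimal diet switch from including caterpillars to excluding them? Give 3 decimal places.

At the threshold, the rate on ants alone equals the profitability of caterpillars: λ·7.99/(1 + λ·6.65) = 1.69/4.77 = 0.3543.
Rearranging, λ(7.99 − 0.3543×6.65) = 0.3543, so λ = 0.3543/5.634 = 0.06289 per s.

0.063 per s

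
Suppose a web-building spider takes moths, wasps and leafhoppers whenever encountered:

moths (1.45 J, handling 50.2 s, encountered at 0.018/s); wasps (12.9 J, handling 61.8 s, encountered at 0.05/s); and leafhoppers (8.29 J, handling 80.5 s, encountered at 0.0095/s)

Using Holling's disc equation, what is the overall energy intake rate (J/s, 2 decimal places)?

Energy encountered per unit search time: 0.018×1.45 + 0.05×12.9 + 0.0095×8.29 = 0.7499 J/s.
Handling time per unit search time: 0.018×50.2 + 0.05×61.8 + 0.0095×80.5 = 4.758.
Rate = 0.7499/(1 + 4.758) = 0.1302 J/s.

0.13 J/s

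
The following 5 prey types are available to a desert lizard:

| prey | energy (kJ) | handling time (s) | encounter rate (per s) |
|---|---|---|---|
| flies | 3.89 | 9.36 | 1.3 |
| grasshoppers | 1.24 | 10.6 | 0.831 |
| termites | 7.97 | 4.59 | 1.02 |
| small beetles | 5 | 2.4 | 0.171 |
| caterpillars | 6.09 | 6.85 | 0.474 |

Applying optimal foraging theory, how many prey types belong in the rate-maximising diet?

Profitabilities (E/h, kJ/s): small beetles 2.08, termites 1.74, caterpillars 0.889, flies 0.416, grasshoppers 0.117. Add prey in this order while the next type's profitability exceeds the intake rate on those already taken.
Rate on top 1: 0.6062. termites: 1.74 > 0.6062 → include.
Rate on top 2: 1.475. caterpillars: 0.889 < 1.475 → exclude; stop.
Optimal diet: small beetles, termites — 2 of 5 types.

2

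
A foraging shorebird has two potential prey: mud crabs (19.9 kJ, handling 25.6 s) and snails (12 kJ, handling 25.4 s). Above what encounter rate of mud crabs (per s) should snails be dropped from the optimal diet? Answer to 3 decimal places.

Drop snails once their profitability E₂/h₂ falls below the rate achievable on mud crabs alone: E₂/h₂ = λE₁/(1 + λh₁).
Solve for λ: λE₁h₂ = E₂(1 + λh₁) → λ(E₁h₂ − E₂h₁) = E₂ → λ = E₂/(E₁h₂ − E₂h₁).
λ = 12/(19.9×25.4 − 12×25.6) = 12/198.3 = 0.06053 per s.

0.061 per s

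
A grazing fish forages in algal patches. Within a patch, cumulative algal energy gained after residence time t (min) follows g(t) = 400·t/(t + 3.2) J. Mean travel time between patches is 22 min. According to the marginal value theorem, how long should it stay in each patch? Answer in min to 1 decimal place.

Maximise g(t)/(T+t): set derivative to zero → g'(t)(T+t) = g(t).
g'(t) = 400·3.2/(t + 3.2)². Setting 400·3.2/(t+3.2)² = 400t/[(t+3.2)(22+t)] gives 3.2(22+t) = t(t+3.2), so t² = 3.2×22 = 70.4.
t* = √70.4 = 8.39 min.

8.4 min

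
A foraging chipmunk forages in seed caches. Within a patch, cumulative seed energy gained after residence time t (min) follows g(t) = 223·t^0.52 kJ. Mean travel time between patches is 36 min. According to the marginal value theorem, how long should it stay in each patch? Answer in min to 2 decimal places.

Optimal t* satisfies g'(t*) = g(t*)/(T + t*).
g'(t) = 0.52·223·t^-0.48. Setting 0.52·223·t^-0.48 = 223·t^0.52/(36+t) gives 0.52(36+t) = t, so 0.48·t = 0.52×36.
t* = 0.52×36/0.48 = 39 min.

39.00 min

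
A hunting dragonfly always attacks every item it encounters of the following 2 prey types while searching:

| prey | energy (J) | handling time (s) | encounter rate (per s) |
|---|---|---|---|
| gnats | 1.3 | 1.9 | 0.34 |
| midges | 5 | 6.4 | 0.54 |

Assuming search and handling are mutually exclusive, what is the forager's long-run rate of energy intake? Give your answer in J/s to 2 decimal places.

0.62 J/s

R = Σλ_iE_i / (1 + Σλ_ih_i)
Numerator: 0.34×1.3 + 0.54×5 = 3.142
Denominator: 1 + 0.34×1.9 + 0.54×6.4 = 5.102
R = 3.142/5.102 = 0.6158 J/s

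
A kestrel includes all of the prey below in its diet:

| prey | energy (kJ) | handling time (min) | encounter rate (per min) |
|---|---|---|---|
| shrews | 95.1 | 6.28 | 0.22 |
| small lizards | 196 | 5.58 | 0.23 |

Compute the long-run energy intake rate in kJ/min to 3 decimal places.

Energy encountered per unit search time: 0.22×95.1 + 0.23×196 = 66 kJ/min.
Handling time per unit search time: 0.22×6.28 + 0.23×5.58 = 2.665.
Rate = 66/(1 + 2.665) = 18.01 kJ/min.

18.009 kJ/min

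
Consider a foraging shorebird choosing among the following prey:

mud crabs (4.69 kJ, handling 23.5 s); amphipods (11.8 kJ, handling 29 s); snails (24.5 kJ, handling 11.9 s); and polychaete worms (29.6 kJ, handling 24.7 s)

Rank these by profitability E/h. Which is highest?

snails

In descending order of E/h:
snails: 24.5/11.9 = 2.06 kJ/s
polychaete worms: 29.6/24.7 = 1.2 kJ/s
amphipods: 11.8/29 = 0.407 kJ/s
mud crabs: 4.69/23.5 = 0.2 kJ/s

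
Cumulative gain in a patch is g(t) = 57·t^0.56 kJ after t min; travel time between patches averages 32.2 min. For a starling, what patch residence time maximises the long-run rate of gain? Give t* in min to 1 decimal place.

41.0 min

Maximise g(t)/(T+t): set derivative to zero → g'(t)(T+t) = g(t).
g'(t) = 0.56·57·t^-0.44. Setting 0.56·57·t^-0.44 = 57·t^0.56/(32.2+t) gives 0.56(32.2+t) = t, so 0.44·t = 0.56×32.2.
t* = 0.56×32.2/0.44 = 40.98 min.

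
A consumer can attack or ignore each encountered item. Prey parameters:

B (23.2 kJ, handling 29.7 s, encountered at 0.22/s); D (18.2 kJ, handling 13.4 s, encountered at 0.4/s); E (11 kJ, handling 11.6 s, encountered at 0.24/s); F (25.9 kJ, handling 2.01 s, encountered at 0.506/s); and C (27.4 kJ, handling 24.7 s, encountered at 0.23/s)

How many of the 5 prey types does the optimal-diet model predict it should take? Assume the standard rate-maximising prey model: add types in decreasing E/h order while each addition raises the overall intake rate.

E/h in descending order: F 12.9, D 1.36, C 1.11, E 0.948, B 0.781 kJ/s. The optimal diet is the largest prefix of this list for which every included type satisfies E_i/h_i > R on the types above it.
Rate on top 1: 6.497. D: 1.36 < 6.497 → exclude; stop.
Optimal diet: F — 1 of 5 types.

1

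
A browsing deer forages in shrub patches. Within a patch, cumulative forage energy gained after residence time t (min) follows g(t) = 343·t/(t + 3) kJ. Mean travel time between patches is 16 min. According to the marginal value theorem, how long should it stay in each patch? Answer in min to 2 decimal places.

By the marginal value theorem, leave when the instantaneous gain rate g'(t) equals the habitat-wide average g(t)/(T + t).
g'(t) = 343·3/(t + 3)². Setting 343·3/(t+3)² = 343t/[(t+3)(16+t)] gives 3(16+t) = t(t+3), so t² = 3×16 = 48.
t* = √48 = 6.928 min.

6.93 min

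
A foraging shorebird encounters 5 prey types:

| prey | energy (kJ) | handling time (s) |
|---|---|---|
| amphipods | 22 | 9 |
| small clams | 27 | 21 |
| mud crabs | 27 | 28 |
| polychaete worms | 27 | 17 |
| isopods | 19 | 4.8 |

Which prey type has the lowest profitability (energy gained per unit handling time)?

mud crabs

Profitability E/h (kJ/s): amphipods = 22/9 = 2.44, small clams = 27/21 = 1.29, mud crabs = 27/28 = 0.964, polychaete worms = 27/17 = 1.59, isopods = 19/4.8 = 3.96.
Ranked: isopods > amphipods > polychaete worms > small clams > mud crabs.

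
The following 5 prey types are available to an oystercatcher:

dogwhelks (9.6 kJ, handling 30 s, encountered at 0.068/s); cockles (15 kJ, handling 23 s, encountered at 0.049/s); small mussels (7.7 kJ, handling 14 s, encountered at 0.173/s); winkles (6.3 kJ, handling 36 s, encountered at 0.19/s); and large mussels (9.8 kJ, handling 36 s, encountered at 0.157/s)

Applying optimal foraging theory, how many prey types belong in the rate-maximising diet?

Rank by E/h (kJ/s): cockles 0.652, small mussels 0.55, dogwhelks 0.32, large mussels 0.272, winkles 0.175. Include each in turn until the next type's E/h falls below the running intake rate.
Rate on top 1: 0.3456. small mussels: 0.55 > 0.3456 → include.
Rate on top 2: 0.4544. dogwhelks: 0.32 < 0.4544 → exclude; stop.
Optimal diet: cockles, small mussels — 2 of 5 types.

2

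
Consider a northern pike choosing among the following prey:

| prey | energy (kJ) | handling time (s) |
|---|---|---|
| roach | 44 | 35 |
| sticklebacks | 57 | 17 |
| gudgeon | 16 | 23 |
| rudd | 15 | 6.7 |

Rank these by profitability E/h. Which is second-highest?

Profitability E/h (kJ/s): roach = 44/35 = 1.26, sticklebacks = 57/17 = 3.35, gudgeon = 16/23 = 0.696, rudd = 15/6.7 = 2.24.
Ranked: sticklebacks > rudd > roach > gudgeon.

rudd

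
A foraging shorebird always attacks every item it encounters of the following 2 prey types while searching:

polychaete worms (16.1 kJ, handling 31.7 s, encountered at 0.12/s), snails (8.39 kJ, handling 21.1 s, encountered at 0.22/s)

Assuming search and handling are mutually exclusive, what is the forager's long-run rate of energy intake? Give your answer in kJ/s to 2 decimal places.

0.40 kJ/s

R = (0.12×16.1 + 0.22×8.39) / (1 + 0.12×31.7 + 0.22×21.1) = 3.778/9.446 = 0.3999 kJ/s.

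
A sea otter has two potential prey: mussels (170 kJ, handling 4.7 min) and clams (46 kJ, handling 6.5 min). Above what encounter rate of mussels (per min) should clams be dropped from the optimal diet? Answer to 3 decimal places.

0.052 per min

The zero-one rule: include clams iff E₂/h₂ > λE₁/(1+λh₁). Equality gives the switch point.
λE₁h₂ = E₂ + λE₂h₁ ⇒ λ = E₂/(E₁h₂ − E₂h₁) = 46/(1105 − 216.2) = 0.05176 per min.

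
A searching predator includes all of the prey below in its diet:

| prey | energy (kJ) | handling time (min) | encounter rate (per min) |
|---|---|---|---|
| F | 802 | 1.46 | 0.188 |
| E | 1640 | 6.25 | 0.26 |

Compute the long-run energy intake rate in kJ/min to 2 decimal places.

R = (0.188×802 + 0.26×1640) / (1 + 0.188×1.46 + 0.26×6.25) = 577.2/2.899 = 199.1 kJ/min.

199.06 kJ/min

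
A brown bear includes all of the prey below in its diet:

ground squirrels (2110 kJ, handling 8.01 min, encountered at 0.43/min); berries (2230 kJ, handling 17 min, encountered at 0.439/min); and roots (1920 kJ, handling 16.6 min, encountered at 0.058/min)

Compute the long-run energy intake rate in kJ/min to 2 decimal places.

155.21 kJ/min

R = Σλ_iE_i / (1 + Σλ_ih_i)
Numerator: 0.43×2110 + 0.439×2230 + 0.058×1920 = 1998
Denominator: 1 + 0.43×8.01 + 0.439×17 + 0.058×16.6 = 12.87
R = 1998/12.87 = 155.2 kJ/min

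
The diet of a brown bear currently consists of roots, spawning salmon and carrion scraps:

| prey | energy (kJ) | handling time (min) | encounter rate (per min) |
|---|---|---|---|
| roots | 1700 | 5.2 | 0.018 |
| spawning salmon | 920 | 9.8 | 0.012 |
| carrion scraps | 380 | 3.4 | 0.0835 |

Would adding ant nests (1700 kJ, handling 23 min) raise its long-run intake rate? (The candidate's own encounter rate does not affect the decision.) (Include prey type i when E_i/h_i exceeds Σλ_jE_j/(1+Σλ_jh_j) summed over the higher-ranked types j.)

Yes

Current rate: (0.018×1700 + 0.012×920 + 0.0835×380)/(1 + 0.018×5.2 + 0.012×9.8 + 0.0835×3.4) = 49.07 kJ/min.
Profitability of ant nests: 1700/23 = 73.91 kJ/min.
73.91 > 49.07, so adding ant nests raises the average — include it.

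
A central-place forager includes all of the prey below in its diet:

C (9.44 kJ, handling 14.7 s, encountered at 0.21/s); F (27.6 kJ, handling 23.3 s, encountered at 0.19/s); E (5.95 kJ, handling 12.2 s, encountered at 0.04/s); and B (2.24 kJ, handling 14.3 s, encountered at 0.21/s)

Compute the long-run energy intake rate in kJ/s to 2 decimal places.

0.66 kJ/s

Energy encountered per unit search time: 0.21×9.44 + 0.19×27.6 + 0.04×5.95 + 0.21×2.24 = 7.935 kJ/s.
Handling time per unit search time: 0.21×14.7 + 0.19×23.3 + 0.04×12.2 + 0.21×14.3 = 11.01.
Rate = 7.935/(1 + 11.01) = 0.661 kJ/s.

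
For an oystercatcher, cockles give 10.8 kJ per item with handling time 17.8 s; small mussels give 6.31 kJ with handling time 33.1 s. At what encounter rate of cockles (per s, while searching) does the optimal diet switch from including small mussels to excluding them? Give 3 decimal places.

At the threshold, the rate on cockles alone equals the profitability of small mussels: λ·10.8/(1 + λ·17.8) = 6.31/33.1 = 0.1906.
Rearranging, λ(10.8 − 0.1906×17.8) = 0.1906, so λ = 0.1906/7.407 = 0.02574 per s.

0.026 per s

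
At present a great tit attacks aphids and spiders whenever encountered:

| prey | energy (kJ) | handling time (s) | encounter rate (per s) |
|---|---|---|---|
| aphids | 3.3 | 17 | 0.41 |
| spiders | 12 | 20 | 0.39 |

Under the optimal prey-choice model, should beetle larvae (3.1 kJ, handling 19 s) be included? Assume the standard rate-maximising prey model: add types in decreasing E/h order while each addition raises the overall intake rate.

On aphids and spiders alone, R = ΣλE/(1+Σλh) = 6.033/15.77 = 0.3826 kJ/s.
beetle larvae: E/h = 3.1/19 = 0.1632 kJ/s.
Since 0.1632 < R, time spent handling beetle larvae is better spent searching.

No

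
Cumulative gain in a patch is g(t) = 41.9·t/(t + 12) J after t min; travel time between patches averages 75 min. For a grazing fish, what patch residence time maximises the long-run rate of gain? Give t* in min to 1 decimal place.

Optimal t* satisfies g'(t*) = g(t*)/(T + t*).
g'(t) = 41.9·12/(t + 12)². Setting 41.9·12/(t+12)² = 41.9t/[(t+12)(75+t)] gives 12(75+t) = t(t+12), so t² = 12×75 = 900.
t* = √900 = 30 min.

30.0 min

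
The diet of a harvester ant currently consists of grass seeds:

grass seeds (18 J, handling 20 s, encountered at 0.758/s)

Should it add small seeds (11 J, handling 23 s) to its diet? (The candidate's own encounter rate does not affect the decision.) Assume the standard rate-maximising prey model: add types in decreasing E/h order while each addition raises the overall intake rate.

No

Current rate: (0.758×18)/(1 + 0.758×20) = 0.8443 J/s.
Profitability of small seeds: 11/23 = 0.4783 J/s.
Since 0.4783 < R, time spent handling small seeds is better spent searching.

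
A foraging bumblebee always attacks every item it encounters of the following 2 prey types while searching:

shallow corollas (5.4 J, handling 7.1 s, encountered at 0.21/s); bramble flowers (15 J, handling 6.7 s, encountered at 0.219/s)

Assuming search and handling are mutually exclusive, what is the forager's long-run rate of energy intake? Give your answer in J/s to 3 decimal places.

R = (0.21×5.4 + 0.219×15) / (1 + 0.21×7.1 + 0.219×6.7) = 4.419/3.958 = 1.116 J/s.

1.116 J/s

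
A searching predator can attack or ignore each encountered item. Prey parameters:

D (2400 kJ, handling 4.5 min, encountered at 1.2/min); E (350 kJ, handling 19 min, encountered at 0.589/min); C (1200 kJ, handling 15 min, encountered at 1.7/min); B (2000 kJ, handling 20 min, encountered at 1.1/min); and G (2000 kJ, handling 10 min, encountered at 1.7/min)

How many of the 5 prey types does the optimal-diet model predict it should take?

1

E/h in descending order: D 533, G 200, B 100, C 80, E 18.4 kJ/min. The optimal diet is the largest prefix of this list for which every included type satisfies E_i/h_i > R on the types above it.
Rate on top 1: 450. G: 200 < 450 → exclude; stop.
Optimal diet: D — 1 of 5 types.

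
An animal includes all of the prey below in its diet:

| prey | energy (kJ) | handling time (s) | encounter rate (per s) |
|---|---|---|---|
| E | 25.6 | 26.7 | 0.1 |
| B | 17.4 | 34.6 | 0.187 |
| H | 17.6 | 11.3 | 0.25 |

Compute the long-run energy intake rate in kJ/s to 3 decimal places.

0.788 kJ/s

R = Σλ_iE_i / (1 + Σλ_ih_i)
Numerator: 0.1×25.6 + 0.187×17.4 + 0.25×17.6 = 10.21
Denominator: 1 + 0.1×26.7 + 0.187×34.6 + 0.25×11.3 = 12.97
R = 10.21/12.97 = 0.7878 kJ/s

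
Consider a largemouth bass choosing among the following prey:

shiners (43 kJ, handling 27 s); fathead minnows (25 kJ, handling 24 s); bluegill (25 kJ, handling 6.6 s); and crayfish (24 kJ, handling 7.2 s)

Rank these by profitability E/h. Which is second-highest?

crayfish

Profitability E/h (kJ/s): shiners = 43/27 = 1.59, fathead minnows = 25/24 = 1.04, bluegill = 25/6.6 = 3.79, crayfish = 24/7.2 = 3.33.
Ranked: bluegill > crayfish > shiners > fathead minnows.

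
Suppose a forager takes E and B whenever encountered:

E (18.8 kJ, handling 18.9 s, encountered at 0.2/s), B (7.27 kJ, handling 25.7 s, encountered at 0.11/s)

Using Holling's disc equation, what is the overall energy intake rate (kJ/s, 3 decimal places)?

0.599 kJ/s

R = Σλ_iE_i / (1 + Σλ_ih_i)
Numerator: 0.2×18.8 + 0.11×7.27 = 4.56
Denominator: 1 + 0.2×18.9 + 0.11×25.7 = 7.607
R = 4.56/7.607 = 0.5994 kJ/s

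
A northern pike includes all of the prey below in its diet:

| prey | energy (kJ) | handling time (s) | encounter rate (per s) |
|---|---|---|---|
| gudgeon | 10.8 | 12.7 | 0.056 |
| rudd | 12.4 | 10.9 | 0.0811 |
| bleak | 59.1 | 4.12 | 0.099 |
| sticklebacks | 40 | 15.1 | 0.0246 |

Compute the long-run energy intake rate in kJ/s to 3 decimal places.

2.503 kJ/s

R = Σλ_iE_i / (1 + Σλ_ih_i)
Numerator: 0.056×10.8 + 0.0811×12.4 + 0.099×59.1 + 0.0246×40 = 8.445
Denominator: 1 + 0.056×12.7 + 0.0811×10.9 + 0.099×4.12 + 0.0246×15.1 = 3.375
R = 8.445/3.375 = 2.503 kJ/s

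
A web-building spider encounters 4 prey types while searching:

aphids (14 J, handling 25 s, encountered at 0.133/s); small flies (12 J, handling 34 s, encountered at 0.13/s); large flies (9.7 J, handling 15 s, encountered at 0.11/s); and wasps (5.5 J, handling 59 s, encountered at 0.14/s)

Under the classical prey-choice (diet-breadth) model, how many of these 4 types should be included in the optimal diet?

E/h in descending order: large flies 0.647, aphids 0.56, small flies 0.353, wasps 0.0932 J/s. The optimal diet is the largest prefix of this list for which every included type satisfies E_i/h_i > R on the types above it.
Rate on top 1: 0.4026. aphids: 0.56 > 0.4026 → include.
Rate on top 2: 0.4902. small flies: 0.353 < 0.4902 → exclude; stop.
Optimal diet: large flies, aphids — 2 of 4 types.

2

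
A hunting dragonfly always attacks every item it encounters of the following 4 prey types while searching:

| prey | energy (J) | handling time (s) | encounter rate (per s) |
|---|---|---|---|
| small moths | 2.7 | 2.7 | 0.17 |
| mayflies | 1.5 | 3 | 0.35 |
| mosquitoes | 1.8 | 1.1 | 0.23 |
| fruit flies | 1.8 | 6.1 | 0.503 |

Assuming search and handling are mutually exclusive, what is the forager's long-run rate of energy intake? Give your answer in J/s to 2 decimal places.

0.40 J/s

R = (0.17×2.7 + 0.35×1.5 + 0.23×1.8 + 0.503×1.8) / (1 + 0.17×2.7 + 0.35×3 + 0.23×1.1 + 0.503×6.1) = 2.303/5.83 = 0.3951 J/s.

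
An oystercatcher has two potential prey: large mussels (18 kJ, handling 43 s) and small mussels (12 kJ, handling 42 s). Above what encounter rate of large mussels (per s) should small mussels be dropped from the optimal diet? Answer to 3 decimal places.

At the threshold, the rate on large mussels alone equals the profitability of small mussels: λ·18/(1 + λ·43) = 12/42 = 0.2857.
Rearranging, λ(18 − 0.2857×43) = 0.2857, so λ = 0.2857/5.714 = 0.05 per s.

0.050 per s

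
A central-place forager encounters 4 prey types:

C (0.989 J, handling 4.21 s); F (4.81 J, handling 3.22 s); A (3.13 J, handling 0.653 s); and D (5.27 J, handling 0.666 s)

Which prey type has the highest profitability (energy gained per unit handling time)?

D

Profitability E/h (J/s): C = 0.989/4.21 = 0.235, F = 4.81/3.22 = 1.49, A = 3.13/0.653 = 4.79, D = 5.27/0.666 = 7.91.
Ranked: D > A > F > C.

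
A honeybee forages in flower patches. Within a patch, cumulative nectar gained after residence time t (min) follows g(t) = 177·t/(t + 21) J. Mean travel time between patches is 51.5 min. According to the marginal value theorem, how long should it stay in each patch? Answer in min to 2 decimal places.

By the marginal value theorem, leave when the instantaneous gain rate g'(t) equals the habitat-wide average g(t)/(T + t).
g'(t) = 177·21/(t + 21)². Setting 177·21/(t+21)² = 177t/[(t+21)(51.5+t)] gives 21(51.5+t) = t(t+21), so t² = 21×51.5 = 1082.
t* = √1082 = 32.89 min.

32.89 min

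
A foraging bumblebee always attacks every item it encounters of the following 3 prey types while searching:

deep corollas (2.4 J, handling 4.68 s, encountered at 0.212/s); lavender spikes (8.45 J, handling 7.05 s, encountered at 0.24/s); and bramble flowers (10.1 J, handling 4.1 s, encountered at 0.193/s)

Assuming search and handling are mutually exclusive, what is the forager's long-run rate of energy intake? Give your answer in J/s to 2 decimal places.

1.00 J/s

Energy encountered per unit search time: 0.212×2.4 + 0.24×8.45 + 0.193×10.1 = 4.486 J/s.
Handling time per unit search time: 0.212×4.68 + 0.24×7.05 + 0.193×4.1 = 3.475.
Rate = 4.486/(1 + 3.475) = 1.002 J/s.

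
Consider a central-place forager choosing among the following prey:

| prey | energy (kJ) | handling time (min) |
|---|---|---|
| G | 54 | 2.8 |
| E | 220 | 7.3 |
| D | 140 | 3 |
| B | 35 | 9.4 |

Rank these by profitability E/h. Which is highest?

D

In descending order of E/h:
D: 140/3 = 46.7 kJ/min
E: 220/7.3 = 30.1 kJ/min
G: 54/2.8 = 19.3 kJ/min
B: 35/9.4 = 3.72 kJ/min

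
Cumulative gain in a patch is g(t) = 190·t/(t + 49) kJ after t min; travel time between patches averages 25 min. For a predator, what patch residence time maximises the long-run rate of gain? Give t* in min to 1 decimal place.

Optimal t* satisfies g'(t*) = g(t*)/(T + t*).
g'(t) = 190·49/(t + 49)². Setting 190·49/(t+49)² = 190t/[(t+49)(25+t)] gives 49(25+t) = t(t+49), so t² = 49×25 = 1225.
t* = √1225 = 35 min.

35.0 min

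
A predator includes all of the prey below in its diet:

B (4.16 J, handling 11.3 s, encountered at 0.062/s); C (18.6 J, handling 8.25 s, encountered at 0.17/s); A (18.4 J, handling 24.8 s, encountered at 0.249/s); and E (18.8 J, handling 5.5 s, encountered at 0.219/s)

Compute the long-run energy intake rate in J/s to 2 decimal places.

1.16 J/s

R = Σλ_iE_i / (1 + Σλ_ih_i)
Numerator: 0.062×4.16 + 0.17×18.6 + 0.249×18.4 + 0.219×18.8 = 12.12
Denominator: 1 + 0.062×11.3 + 0.17×8.25 + 0.249×24.8 + 0.219×5.5 = 10.48
R = 12.12/10.48 = 1.156 J/s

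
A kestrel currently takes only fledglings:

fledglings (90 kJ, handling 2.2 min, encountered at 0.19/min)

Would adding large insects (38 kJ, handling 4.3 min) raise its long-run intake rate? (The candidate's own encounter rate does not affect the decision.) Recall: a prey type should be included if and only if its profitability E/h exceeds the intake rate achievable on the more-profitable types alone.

Intake rate on the current diet: R = (0.19×90) / (1 + 0.19×2.2) = 17.1/1.418 = 12.06 kJ/min.
large insects: E/h = 38/4.3 = 8.837 kJ/min.
8.837 < 12.06, so adding large insects would lower the average — exclude it.

No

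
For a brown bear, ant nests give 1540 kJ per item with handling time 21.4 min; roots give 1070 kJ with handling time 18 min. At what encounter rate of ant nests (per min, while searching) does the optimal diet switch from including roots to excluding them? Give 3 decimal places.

Drop roots once their profitability E₂/h₂ falls below the rate achievable on ant nests alone: E₂/h₂ = λE₁/(1 + λh₁).
Solve for λ: λE₁h₂ = E₂(1 + λh₁) → λ(E₁h₂ − E₂h₁) = E₂ → λ = E₂/(E₁h₂ − E₂h₁).
λ = 1070/(1540×18 − 1070×21.4) = 1070/4822 = 0.2219 per min.

0.222 per min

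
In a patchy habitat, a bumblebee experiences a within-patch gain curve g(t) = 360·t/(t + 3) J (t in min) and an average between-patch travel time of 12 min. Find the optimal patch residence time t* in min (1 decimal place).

Optimal t* satisfies g'(t*) = g(t*)/(T + t*).
g'(t) = 360·3/(t + 3)². Setting 360·3/(t+3)² = 360t/[(t+3)(12+t)] gives 3(12+t) = t(t+3), so t² = 3×12 = 36.
t* = √36 = 6 min.

6.0 min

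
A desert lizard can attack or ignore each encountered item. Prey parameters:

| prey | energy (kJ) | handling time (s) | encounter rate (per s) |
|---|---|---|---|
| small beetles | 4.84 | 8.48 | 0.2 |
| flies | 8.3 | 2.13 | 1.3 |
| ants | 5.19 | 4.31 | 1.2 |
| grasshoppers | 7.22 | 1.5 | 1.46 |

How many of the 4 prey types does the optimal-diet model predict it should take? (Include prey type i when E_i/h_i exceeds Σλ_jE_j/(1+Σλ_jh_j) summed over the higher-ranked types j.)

2

E/h in descending order: grasshoppers 4.81, flies 3.9, ants 1.2, small beetles 0.571 kJ/s. The optimal diet is the largest prefix of this list for which every included type satisfies E_i/h_i > R on the types above it.
Rate on top 1: 3.304. flies: 3.9 > 3.304 → include.
Rate on top 2: 3.58. ants: 1.2 < 3.58 → exclude; stop.
Optimal diet: grasshoppers, flies — 2 of 4 types.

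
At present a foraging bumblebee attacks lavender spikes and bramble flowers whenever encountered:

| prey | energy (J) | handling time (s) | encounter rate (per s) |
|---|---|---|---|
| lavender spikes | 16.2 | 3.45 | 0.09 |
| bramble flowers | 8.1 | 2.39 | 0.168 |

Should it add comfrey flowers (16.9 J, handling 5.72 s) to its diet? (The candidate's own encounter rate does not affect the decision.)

On lavender spikes and bramble flowers alone, R = ΣλE/(1+Σλh) = 2.819/1.712 = 1.646 J/s.
comfrey flowers: E/h = 16.9/5.72 = 2.955 J/s.
2.955 > 1.646, so adding comfrey flowers raises the average — include it.

Yes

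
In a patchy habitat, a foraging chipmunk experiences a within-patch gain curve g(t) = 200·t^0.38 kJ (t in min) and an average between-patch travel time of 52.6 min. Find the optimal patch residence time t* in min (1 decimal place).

32.2 min

Maximise g(t)/(T+t): set derivative to zero → g'(t)(T+t) = g(t).
g'(t) = 0.38·200·t^-0.62. Setting 0.38·200·t^-0.62 = 200·t^0.38/(52.6+t) gives 0.38(52.6+t) = t, so 0.62·t = 0.38×52.6.
t* = 0.38×52.6/0.62 = 32.24 min.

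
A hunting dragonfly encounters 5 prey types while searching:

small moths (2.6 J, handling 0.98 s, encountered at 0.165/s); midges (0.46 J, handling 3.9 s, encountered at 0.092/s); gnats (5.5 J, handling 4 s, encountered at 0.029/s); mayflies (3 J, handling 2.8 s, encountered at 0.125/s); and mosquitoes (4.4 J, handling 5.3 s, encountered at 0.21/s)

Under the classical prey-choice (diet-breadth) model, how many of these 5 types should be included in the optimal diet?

E/h in descending order: small moths 2.65, gnats 1.38, mayflies 1.07, mosquitoes 0.83, midges 0.118 J/s. The optimal diet is the largest prefix of this list for which every included type satisfies E_i/h_i > R on the types above it.
Rate on top 1: 0.3693. gnats: 1.38 > 0.3693 → include.
Rate on top 2: 0.4606. mayflies: 1.07 > 0.4606 → include.
Rate on top 3: 0.5919. mosquitoes: 0.83 > 0.5919 → include.
Rate on top 4: 0.6887. midges: 0.118 < 0.6887 → exclude; stop.
Optimal diet: small moths, gnats, mayflies, mosquitoes — 4 of 5 types.

4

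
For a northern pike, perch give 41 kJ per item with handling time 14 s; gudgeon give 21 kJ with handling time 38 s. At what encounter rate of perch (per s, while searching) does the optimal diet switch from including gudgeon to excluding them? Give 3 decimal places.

0.017 per s

The zero-one rule: include gudgeon iff E₂/h₂ > λE₁/(1+λh₁). Equality gives the switch point.
λE₁h₂ = E₂ + λE₂h₁ ⇒ λ = E₂/(E₁h₂ − E₂h₁) = 21/(1558 − 294) = 0.01661 per s.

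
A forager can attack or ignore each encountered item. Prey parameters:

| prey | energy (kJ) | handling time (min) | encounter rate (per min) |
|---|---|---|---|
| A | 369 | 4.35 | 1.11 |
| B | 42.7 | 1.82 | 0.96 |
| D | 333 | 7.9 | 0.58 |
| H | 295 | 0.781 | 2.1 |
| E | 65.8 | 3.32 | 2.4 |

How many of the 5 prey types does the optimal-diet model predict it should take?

1

Profitabilities (E/h, kJ/min): H 378, A 84.8, D 42.2, B 23.5, E 19.8. Add prey in this order while the next type's profitability exceeds the intake rate on those already taken.
Rate on top 1: 234.7. A: 84.8 < 234.7 → exclude; stop.
Optimal diet: H — 1 of 5 types.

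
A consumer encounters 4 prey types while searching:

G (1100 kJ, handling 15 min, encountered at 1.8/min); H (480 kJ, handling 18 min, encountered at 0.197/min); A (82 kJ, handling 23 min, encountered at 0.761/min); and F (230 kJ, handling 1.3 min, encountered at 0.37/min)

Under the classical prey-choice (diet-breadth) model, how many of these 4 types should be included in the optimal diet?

Rank by E/h (kJ/min): F 177, G 73.3, H 26.7, A 3.57. Include each in turn until the next type's E/h falls below the running intake rate.
Rate on top 1: 57.46. G: 73.3 > 57.46 → include.
Rate on top 2: 72.51. H: 26.7 < 72.51 → exclude; stop.
Optimal diet: F, G — 2 of 4 types.

2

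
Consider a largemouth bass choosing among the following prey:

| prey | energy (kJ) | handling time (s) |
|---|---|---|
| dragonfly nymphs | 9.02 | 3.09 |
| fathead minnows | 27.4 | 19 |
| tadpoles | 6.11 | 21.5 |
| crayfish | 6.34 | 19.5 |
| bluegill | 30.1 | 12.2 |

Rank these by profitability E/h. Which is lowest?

In descending order of E/h:
dragonfly nymphs: 9.02/3.09 = 2.92 kJ/s
bluegill: 30.1/12.2 = 2.47 kJ/s
fathead minnows: 27.4/19 = 1.44 kJ/s
crayfish: 6.34/19.5 = 0.325 kJ/s
tadpoles: 6.11/21.5 = 0.284 kJ/s

tadpoles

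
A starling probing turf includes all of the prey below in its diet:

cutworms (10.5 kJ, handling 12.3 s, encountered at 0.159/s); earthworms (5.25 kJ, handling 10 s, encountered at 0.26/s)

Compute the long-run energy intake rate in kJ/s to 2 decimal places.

R = (0.159×10.5 + 0.26×5.25) / (1 + 0.159×12.3 + 0.26×10) = 3.034/5.556 = 0.5462 kJ/s.

0.55 kJ/s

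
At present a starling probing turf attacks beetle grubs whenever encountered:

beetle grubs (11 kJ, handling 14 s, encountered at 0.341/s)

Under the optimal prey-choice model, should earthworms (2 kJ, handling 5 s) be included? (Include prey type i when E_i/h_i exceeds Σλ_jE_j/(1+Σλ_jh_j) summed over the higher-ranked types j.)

No

Current rate: (0.341×11)/(1 + 0.341×14) = 0.6496 kJ/s.
Profitability of earthworms: 2/5 = 0.4 kJ/s.
Since 0.4 < R, time spent handling earthworms is better spent searching.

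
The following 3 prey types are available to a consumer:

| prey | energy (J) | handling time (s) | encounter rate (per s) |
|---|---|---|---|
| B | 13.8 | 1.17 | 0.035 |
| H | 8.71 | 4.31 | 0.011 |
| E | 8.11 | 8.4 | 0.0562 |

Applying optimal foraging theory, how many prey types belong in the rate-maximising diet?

3

Profitabilities (E/h, J/s): B 11.8, H 2.02, E 0.965. Add prey in this order while the next type's profitability exceeds the intake rate on those already taken.
Rate on top 1: 0.464. H: 2.02 > 0.464 → include.
Rate on top 2: 0.5318. E: 0.965 > 0.5318 → include.
Optimal diet: B, H, E — 3 of 3 types.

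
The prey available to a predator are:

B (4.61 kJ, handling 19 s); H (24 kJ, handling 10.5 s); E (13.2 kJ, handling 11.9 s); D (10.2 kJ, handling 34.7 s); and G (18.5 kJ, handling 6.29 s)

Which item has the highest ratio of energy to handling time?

Profitability E/h (kJ/s): B = 4.61/19 = 0.243, H = 24/10.5 = 2.29, E = 13.2/11.9 = 1.11, D = 10.2/34.7 = 0.294, G = 18.5/6.29 = 2.94.
Ranked: G > H > E > D > B.

G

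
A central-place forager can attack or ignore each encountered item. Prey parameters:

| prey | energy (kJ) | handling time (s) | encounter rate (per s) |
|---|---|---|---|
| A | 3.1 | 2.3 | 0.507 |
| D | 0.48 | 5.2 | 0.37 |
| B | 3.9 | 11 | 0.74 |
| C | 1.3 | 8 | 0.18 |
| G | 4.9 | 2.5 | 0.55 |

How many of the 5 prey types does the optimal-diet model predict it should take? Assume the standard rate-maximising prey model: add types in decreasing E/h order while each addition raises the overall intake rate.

Rank by E/h (kJ/s): G 1.96, A 1.35, B 0.355, C 0.163, D 0.0923. Include each in turn until the next type's E/h falls below the running intake rate.
Rate on top 1: 1.135. A: 1.35 > 1.135 → include.
Rate on top 2: 1.205. B: 0.355 < 1.205 → exclude; stop.
Optimal diet: G, A — 2 of 5 types.

2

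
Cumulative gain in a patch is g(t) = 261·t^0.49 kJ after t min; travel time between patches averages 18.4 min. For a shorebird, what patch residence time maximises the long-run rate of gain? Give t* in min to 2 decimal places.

17.68 min

By the marginal value theorem, leave when the instantaneous gain rate g'(t) equals the habitat-wide average g(t)/(T + t).
g'(t) = 0.49·261·t^-0.51. Setting 0.49·261·t^-0.51 = 261·t^0.49/(18.4+t) gives 0.49(18.4+t) = t, so 0.51·t = 0.49×18.4.
t* = 0.49×18.4/0.51 = 17.68 min.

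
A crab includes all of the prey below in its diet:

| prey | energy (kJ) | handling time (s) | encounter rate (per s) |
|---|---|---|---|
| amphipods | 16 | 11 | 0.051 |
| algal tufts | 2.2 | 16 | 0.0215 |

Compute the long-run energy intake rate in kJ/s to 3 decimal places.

R = Σλ_iE_i / (1 + Σλ_ih_i)
Numerator: 0.051×16 + 0.0215×2.2 = 0.8633
Denominator: 1 + 0.051×11 + 0.0215×16 = 1.905
R = 0.8633/1.905 = 0.4532 kJ/s

0.453 kJ/s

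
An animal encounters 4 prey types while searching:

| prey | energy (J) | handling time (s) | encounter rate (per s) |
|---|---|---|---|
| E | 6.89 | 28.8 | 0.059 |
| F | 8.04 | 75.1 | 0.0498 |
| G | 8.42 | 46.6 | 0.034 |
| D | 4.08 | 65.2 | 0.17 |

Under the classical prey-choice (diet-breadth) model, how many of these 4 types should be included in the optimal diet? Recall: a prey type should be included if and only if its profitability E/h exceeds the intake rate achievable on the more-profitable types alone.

Profitabilities (E/h, J/s): E 0.239, G 0.181, F 0.107, D 0.0626. Add prey in this order while the next type's profitability exceeds the intake rate on those already taken.
Rate on top 1: 0.1506. G: 0.181 > 0.1506 → include.
Rate on top 2: 0.1617. F: 0.107 < 0.1617 → exclude; stop.
Optimal diet: E, G — 2 of 4 types.

2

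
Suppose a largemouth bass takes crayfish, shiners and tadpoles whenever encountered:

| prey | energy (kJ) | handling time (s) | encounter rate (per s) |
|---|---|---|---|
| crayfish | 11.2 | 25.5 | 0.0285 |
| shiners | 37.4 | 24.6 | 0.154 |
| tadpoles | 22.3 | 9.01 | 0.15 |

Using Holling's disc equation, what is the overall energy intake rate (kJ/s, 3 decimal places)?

1.372 kJ/s

Energy encountered per unit search time: 0.0285×11.2 + 0.154×37.4 + 0.15×22.3 = 9.424 kJ/s.
Handling time per unit search time: 0.0285×25.5 + 0.154×24.6 + 0.15×9.01 = 5.867.
Rate = 9.424/(1 + 5.867) = 1.372 kJ/s.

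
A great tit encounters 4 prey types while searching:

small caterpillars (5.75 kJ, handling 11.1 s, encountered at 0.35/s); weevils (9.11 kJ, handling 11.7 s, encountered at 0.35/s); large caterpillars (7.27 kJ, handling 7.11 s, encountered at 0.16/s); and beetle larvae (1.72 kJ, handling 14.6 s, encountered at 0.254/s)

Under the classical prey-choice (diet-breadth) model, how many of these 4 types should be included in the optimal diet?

2

Rank by E/h (kJ/s): large caterpillars 1.02, weevils 0.779, small caterpillars 0.518, beetle larvae 0.118. Include each in turn until the next type's E/h falls below the running intake rate.
Rate on top 1: 0.5442. weevils: 0.779 > 0.5442 → include.
Rate on top 2: 0.6982. small caterpillars: 0.518 < 0.6982 → exclude; stop.
Optimal diet: large caterpillars, weevils — 2 of 4 types.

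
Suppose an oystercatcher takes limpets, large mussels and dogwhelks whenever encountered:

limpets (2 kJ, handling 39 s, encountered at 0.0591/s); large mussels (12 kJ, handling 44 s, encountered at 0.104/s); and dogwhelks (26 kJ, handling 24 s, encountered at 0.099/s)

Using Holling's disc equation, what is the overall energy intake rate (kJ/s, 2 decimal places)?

0.38 kJ/s

R = (0.0591×2 + 0.104×12 + 0.099×26) / (1 + 0.0591×39 + 0.104×44 + 0.099×24) = 3.94/10.26 = 0.3842 kJ/s.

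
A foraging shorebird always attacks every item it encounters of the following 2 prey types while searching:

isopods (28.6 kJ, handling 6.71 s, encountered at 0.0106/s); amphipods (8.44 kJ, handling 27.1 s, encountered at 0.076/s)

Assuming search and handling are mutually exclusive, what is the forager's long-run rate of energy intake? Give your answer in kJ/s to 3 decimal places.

R = (0.0106×28.6 + 0.076×8.44) / (1 + 0.0106×6.71 + 0.076×27.1) = 0.9446/3.131 = 0.3017 kJ/s.

0.302 kJ/s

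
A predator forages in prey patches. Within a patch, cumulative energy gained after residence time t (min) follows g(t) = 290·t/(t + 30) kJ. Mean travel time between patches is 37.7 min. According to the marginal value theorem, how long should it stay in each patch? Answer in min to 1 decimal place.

33.6 min

By the marginal value theorem, leave when the instantaneous gain rate g'(t) equals the habitat-wide average g(t)/(T + t).
g'(t) = 290·30/(t + 30)². Setting 290·30/(t+30)² = 290t/[(t+30)(37.7+t)] gives 30(37.7+t) = t(t+30), so t² = 30×37.7 = 1131.
t* = √1131 = 33.63 min.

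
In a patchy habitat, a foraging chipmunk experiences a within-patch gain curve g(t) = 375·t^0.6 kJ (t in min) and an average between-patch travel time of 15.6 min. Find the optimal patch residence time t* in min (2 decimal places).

Maximise g(t)/(T+t): set derivative to zero → g'(t)(T+t) = g(t).
g'(t) = 0.6·375·t^-0.4. Setting 0.6·375·t^-0.4 = 375·t^0.6/(15.6+t) gives 0.6(15.6+t) = t, so 0.40·t = 0.6×15.6.
t* = 0.6×15.6/0.40 = 23.4 min.

23.40 min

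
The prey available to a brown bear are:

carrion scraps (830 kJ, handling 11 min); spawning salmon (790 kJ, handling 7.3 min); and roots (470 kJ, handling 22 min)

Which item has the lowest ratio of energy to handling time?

In descending order of E/h:
spawning salmon: 790/7.3 = 108 kJ/min
carrion scraps: 830/11 = 75.5 kJ/min
roots: 470/22 = 21.4 kJ/min

roots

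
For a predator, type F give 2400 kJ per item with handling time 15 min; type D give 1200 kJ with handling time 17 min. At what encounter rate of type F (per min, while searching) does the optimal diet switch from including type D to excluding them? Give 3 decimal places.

The zero-one rule: include type D iff E₂/h₂ > λE₁/(1+λh₁). Equality gives the switch point.
λE₁h₂ = E₂ + λE₂h₁ ⇒ λ = E₂/(E₁h₂ − E₂h₁) = 1200/(4.08e+04 − 1.8e+04) = 0.05263 per min.

0.053 per min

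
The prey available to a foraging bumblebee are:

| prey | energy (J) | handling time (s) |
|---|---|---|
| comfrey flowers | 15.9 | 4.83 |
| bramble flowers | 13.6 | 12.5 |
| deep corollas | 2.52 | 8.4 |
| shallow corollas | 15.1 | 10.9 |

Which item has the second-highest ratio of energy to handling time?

In descending order of E/h:
comfrey flowers: 15.9/4.83 = 3.29 J/s
shallow corollas: 15.1/10.9 = 1.39 J/s
bramble flowers: 13.6/12.5 = 1.09 J/s
deep corollas: 2.52/8.4 = 0.3 J/s

shallow corollas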